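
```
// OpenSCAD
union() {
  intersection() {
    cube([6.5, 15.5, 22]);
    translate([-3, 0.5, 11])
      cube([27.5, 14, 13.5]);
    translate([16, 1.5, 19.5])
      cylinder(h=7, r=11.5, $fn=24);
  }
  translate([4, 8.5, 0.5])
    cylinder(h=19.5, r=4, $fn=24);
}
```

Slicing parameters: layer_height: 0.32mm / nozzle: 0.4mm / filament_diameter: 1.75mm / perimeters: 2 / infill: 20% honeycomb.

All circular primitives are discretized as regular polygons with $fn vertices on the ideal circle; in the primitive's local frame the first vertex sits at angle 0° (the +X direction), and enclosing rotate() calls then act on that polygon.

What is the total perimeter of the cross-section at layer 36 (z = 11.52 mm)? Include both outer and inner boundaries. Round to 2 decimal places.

At z = 11.52 mm: the 6.5×15.5 cube contributes its full rectangle (perimeter 44.00 mm); the cube at (-3, 0.5) (footprint 27.5×14) is included at this height (perimeter 83.00 mm); the cylinder at (16, 1.5) is not intersected at this z (z outside [19.5, 26.5]); After intersecting: at least one operand is absent at this height, so nothing remains; the r=4 cylinder at (4, 8.5) gives a regular 24-gon of circumradius 4 (constant along its height) (perimeter = 2·24·4.000·sin(180°/24) = 25.06 mm); Combining (union): only the r=4 cylinder at (4, 8.5) is present, so the union is just that shape — boundary = 25.06 mm. Overall, the cross-section is a single solid region. Total boundary length (outer) = 25.06 mm.

25.06 mm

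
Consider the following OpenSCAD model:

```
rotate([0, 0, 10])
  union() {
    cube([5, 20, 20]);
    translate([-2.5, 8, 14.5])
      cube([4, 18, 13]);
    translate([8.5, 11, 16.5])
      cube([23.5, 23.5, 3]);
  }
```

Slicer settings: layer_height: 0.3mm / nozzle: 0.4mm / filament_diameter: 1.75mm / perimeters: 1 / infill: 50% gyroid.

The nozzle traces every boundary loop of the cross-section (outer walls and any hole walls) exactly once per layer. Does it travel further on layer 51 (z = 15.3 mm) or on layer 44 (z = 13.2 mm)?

layer 51 (z = 15.3 mm)

Layer 51 (z = 15.3): the cube (footprint 5×20) is included at this height (perimeter 50.00 mm); the cube at (-2.5, 8) (footprint 4×18) is included at this height (perimeter 44.00 mm); the cube at (8.5, 11) is absent (z outside [16.5, 19.5]); Merging all regions: the regions partially overlap (shared area 18.00 mm²), so the edge portions inside another operand are dropped and the merged outline is re-measured after clipping — boundary = 67.00 mm; (rotated 10° about Z; rotation is an isometry so areas/perimeters/island counts are preserved). So its perimeter = 67.00 mm. Layer 44 (z = 13.2): the cube is present — its section is the full 5×20 rectangle (perimeter 50.00 mm); the cube at (-2.5, 8) is absent (z outside [14.5, 27.5]); the cube at (8.5, 11) is not intersected at this z (z outside [16.5, 19.5]); Combining (union): only the 5×20 cube is present, so the union is just that shape — boundary = 50.00 mm; (rotated 10° about Z; rotation is an isometry so areas/perimeters/island counts are preserved). So its perimeter = 50.00 mm. Layer 51 is larger (67.00 vs 50.00 mm).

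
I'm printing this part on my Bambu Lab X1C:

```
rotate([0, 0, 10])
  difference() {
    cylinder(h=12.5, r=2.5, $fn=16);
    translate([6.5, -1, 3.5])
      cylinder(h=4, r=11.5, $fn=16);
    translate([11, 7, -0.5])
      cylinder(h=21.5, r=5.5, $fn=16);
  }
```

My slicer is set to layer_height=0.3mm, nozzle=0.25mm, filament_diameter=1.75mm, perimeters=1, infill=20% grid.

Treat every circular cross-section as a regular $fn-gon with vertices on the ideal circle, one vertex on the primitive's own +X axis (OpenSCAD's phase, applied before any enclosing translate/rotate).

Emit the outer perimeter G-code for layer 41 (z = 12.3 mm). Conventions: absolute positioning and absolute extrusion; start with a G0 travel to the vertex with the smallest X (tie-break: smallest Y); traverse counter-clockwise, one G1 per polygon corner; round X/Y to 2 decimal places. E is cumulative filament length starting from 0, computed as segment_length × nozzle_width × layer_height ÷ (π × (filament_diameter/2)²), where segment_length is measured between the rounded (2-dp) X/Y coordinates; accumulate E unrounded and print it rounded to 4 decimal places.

At z = 12.3 mm: the r=2.5 cylinder gives a regular 16-gon of circumradius 2.5 (constant along its height); the cylinder at (6.5, -1) is not intersected at this z (z outside [3.5, 7.5]); the cylinder at (11, 7): section is a regular 16-gon, circumradius r=5.5; Taking the first minus the rest: starting from the r=2.5 cylinder, the r=5.5 cylinder at (11, 7) misses the remaining region (no effect) — 1 connected region; (whole slice rotated 10° about Z — lengths, areas and connectivity unchanged). The outline is a single polygon with 16 vertices. Extrusion per mm of travel: 0.25 × 0.3 / (π × 0.875²) = 0.031181. Accumulating E over each segment gives final E = 0.4864.

G0 X-2.46 Y-0.43 Z12.30
G1 X-2.11 Y-1.34 E0.0304
G1 X-1.43 Y-2.05 E0.0611
G1 X-0.54 Y-2.44 E0.0914
G1 X0.43 Y-2.46 E0.1216
G1 X1.34 Y-2.11 E0.1520
G1 X2.05 Y-1.43 E0.1827
G1 X2.44 Y-0.54 E0.2130
G1 X2.46 Y0.43 E0.2432
G1 X2.11 Y1.34 E0.2736
G1 X1.43 Y2.05 E0.3043
G1 X0.54 Y2.44 E0.3346
G1 X-0.43 Y2.46 E0.3648
G1 X-1.34 Y2.11 E0.3952
G1 X-2.05 Y1.43 E0.4259
G1 X-2.44 Y0.54 E0.4562
G1 X-2.46 Y-0.43 E0.4864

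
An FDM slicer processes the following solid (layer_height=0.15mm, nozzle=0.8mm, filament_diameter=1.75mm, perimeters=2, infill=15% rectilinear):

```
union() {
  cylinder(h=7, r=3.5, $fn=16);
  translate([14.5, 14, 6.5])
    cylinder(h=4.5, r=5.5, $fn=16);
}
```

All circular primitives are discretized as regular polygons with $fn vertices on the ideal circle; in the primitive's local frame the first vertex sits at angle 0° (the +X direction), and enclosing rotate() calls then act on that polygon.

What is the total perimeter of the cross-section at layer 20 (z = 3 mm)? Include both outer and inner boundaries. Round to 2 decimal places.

21.85 mm

At z = 3 mm: the cylinder: section is a regular 16-gon, circumradius r=3.5 (perimeter = 2·16·3.500·sin(180°/16) = 21.85 mm); the cylinder at (14.5, 14) is not intersected at this z (z outside [6.5, 11]); Merging all regions: only the r=3.5 cylinder is present, so the union is just that shape — boundary = 21.85 mm. Overall, the cross-section is a single solid region. Total boundary length (outer) = 21.85 mm.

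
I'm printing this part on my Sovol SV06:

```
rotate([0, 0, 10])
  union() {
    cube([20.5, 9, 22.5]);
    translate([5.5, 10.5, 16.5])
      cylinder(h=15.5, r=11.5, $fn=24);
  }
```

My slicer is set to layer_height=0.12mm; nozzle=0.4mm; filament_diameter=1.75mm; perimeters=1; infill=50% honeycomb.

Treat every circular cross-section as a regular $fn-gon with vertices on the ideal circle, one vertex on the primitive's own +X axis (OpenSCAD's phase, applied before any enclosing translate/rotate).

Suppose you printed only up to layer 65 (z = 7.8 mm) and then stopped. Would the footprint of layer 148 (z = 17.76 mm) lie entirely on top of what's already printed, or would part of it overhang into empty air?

Compare the two slices. At z = 7.8: the 20.5×9 cube contributes its full rectangle (area 184.50 mm²); the cylinder at (5.5, 10.5) is not intersected at this z (z outside [16.5, 32]); Merging all regions: only the 20.5×9 cube is present, so the union is just that shape — area = 184.50 mm²; (whole slice rotated 10° about Z — lengths, areas and connectivity unchanged). At z = 17.76: the cube (footprint 20.5×9) is included at this height (area 184.50 mm²); the cylinder at (5.5, 10.5): section is a regular 24-gon, circumradius r=11.5 (area = (24/2)·11.500²·sin(360°/24) = 410.75 mm²); Combining (union): the regions partially overlap — summed areas 595.25 mm² minus the doubly-counted overlap 132.01 mm² gives 463.23 mm² — area = 463.23 mm²; (whole slice rotated 10° about Z — lengths, areas and connectivity unchanged). Checking containment: at z = 17.76 the cross-section extends beyond the z = 7.8 cross-section by about 278.73 mm².

part overhangs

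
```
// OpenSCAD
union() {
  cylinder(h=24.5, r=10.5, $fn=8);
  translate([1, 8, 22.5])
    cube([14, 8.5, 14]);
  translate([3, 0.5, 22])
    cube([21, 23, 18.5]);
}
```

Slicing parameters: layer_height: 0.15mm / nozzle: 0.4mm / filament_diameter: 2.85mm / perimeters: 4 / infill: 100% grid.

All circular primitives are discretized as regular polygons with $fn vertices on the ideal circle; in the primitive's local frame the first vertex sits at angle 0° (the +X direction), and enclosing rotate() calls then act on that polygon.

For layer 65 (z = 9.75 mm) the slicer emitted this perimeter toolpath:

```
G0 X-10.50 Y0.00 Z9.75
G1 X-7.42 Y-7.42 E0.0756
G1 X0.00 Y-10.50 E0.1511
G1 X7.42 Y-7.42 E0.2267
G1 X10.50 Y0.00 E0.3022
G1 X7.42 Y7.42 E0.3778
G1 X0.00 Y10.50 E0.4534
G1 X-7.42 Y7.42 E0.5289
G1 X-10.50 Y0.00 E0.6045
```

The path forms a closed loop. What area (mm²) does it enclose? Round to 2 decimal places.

311.64 mm²

Apply the shoelace formula to the sequence of (X, Y) vertices; enclosed area = 311.64 mm².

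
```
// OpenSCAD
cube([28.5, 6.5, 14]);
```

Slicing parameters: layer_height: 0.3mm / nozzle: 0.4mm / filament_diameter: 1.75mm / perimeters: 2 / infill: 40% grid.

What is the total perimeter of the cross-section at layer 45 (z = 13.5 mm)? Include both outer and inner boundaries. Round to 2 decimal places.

70.00 mm

At z = 13.5 mm: the cube is present — its section is the full 28.5×6.5 rectangle (perimeter 70.00 mm). Overall, the cross-section is a single solid region. Total boundary length (outer) = 70.00 mm.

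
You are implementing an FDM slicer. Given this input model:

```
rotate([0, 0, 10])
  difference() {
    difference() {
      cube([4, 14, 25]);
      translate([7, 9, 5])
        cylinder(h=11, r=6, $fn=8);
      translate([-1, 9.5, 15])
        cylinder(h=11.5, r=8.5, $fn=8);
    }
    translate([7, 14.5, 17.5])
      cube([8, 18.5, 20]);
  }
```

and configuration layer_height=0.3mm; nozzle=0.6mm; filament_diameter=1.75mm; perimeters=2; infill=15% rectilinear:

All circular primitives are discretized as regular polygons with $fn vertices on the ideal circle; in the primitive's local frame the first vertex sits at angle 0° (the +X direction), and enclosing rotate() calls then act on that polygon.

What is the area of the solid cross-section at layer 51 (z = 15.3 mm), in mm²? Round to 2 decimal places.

At z = 15.3 mm: the cube is present — its section is the full 4×14 rectangle (area 56.00 mm²); the cylinder at (7, 9): section is a regular 8-gon, circumradius r=6 (area = (8/2)·6.000²·sin(360°/8) = 101.82 mm²); the cylinder at (-1, 9.5): section is a regular 8-gon, circumradius r=8.5 (area = (8/2)·8.500²·sin(360°/8) = 204.35 mm²); Taking the first minus the rest: starting from the 4×14 cube (56.00 mm²), the r=6 cylinder at (7, 9) partially overlaps it — only the 18.64 mm² overlap (of its 101.82 mm²) is removed, clipping the outline; the r=8.5 cylinder at (-1, 9.5) partially overlaps it — only the 28.39 mm² overlap (of its 204.35 mm²) is removed, clipping the outline — area = 8.97 mm²; the cube at (7, 14.5) is absent (z outside [17.5, 37.5]); Subtracting the remaining from the first: none of the subtracted shapes is present at this height, so the result so far is unchanged — area = 8.97 mm²; (whole slice rotated 10° about Z — lengths, areas and connectivity unchanged). Overall, the cross-section is a single solid region. Net area = 8.97 mm².

8.97 mm²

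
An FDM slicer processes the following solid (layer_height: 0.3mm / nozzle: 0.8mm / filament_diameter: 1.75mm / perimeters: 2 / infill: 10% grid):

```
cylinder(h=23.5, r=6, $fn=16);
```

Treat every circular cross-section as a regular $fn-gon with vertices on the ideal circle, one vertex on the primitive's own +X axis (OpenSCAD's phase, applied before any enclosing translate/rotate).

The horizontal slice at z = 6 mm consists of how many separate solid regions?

At z = 6 mm: the r=6 cylinder gives a regular 16-gon of circumradius 6 (constant along its height). The result has 1 disconnected region.

1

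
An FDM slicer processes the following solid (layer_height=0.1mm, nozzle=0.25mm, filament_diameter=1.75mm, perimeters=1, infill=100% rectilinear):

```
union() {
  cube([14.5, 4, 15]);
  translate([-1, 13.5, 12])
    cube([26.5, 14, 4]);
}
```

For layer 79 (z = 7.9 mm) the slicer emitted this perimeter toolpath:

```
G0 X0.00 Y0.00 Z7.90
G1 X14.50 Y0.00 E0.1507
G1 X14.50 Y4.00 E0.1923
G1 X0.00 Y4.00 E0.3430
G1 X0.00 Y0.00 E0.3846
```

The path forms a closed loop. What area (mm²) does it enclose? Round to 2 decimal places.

Apply the shoelace formula to the sequence of (X, Y) vertices; enclosed area = 58.00 mm².

58.00 mm²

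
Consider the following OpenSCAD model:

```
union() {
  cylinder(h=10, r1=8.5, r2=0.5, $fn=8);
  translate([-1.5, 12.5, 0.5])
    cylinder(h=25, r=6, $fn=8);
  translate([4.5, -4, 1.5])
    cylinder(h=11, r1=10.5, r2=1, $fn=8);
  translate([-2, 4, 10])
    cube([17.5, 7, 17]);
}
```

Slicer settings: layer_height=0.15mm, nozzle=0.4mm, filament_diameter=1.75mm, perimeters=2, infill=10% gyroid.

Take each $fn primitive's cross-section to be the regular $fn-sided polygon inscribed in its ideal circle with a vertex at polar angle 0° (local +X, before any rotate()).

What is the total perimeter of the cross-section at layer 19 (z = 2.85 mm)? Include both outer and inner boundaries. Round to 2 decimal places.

98.32 mm

At z = 2.85 mm: the cone contributes a regular 8-gon of circumradius 6.220 (interpolated between r1=8.5 and r2=0.5 at t=0.285) (perimeter = 2·8·6.220·sin(180°/8) = 38.08 mm); the r=6 cylinder at (-1.5, 12.5) gives a regular 8-gon of circumradius 6 (constant along its height) (perimeter = 2·8·6.000·sin(180°/8) = 36.74 mm); the cone at (4.5, -4) (r1=10.5→r2=1) has section circumradius 9.334 here — a regular 8-gon (perimeter = 2·8·9.334·sin(180°/8) = 57.15 mm); the cube at (-2, 4) is absent (z outside [10, 27]); Taking the union: the regions partially overlap (shared area 79.69 mm²), so the edge portions inside another operand are dropped and the merged outline is re-measured after clipping — boundary = 98.32 mm. Overall, the cross-section has 2 separate islands. Total boundary length (outer) = 98.32 mm.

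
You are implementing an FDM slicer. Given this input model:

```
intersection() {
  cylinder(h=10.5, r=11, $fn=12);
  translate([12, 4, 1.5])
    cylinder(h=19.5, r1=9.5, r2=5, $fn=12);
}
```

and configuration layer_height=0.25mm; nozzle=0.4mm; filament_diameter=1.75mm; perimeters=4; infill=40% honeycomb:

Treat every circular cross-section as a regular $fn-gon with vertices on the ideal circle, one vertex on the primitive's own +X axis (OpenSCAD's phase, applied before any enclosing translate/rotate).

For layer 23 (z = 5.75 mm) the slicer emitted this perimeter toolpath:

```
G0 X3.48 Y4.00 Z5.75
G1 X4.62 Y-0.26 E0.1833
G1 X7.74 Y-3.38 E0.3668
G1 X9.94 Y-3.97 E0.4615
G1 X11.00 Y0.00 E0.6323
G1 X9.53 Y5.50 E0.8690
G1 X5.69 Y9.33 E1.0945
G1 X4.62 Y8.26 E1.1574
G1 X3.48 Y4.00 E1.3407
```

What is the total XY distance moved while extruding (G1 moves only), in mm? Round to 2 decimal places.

Sum the Euclidean lengths of each G1 segment: total = 32.25 mm.

32.25 mm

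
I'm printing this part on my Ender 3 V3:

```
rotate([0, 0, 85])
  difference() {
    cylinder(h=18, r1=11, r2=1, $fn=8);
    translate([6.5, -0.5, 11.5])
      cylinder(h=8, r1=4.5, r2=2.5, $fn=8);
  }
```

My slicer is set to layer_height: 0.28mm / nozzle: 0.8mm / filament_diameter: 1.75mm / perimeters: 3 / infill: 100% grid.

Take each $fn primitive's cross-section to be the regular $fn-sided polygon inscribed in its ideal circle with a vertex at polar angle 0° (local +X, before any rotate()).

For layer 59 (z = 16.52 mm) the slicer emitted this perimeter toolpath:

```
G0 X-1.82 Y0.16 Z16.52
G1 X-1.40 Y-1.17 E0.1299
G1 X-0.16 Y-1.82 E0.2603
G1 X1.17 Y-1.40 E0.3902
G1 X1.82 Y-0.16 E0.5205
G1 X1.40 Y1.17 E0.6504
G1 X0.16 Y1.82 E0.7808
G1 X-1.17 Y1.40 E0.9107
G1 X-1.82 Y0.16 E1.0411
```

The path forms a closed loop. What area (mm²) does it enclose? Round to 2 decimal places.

9.43 mm²

Apply the shoelace formula to the sequence of (X, Y) vertices; enclosed area = 9.43 mm².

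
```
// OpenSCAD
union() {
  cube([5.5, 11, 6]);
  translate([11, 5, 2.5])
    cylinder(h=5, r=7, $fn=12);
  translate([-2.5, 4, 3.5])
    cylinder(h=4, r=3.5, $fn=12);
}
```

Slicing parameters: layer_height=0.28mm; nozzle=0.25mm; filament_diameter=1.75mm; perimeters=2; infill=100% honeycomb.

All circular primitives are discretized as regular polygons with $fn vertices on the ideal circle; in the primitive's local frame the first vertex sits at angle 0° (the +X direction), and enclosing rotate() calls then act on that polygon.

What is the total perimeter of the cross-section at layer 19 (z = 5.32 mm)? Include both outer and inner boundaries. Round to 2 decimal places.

At z = 5.32 mm: the cube (footprint 5.5×11) is included at this height (perimeter 33.00 mm); the cylinder at (11, 5): section is a regular 12-gon, circumradius r=7 (perimeter = 2·12·7.000·sin(180°/12) = 43.48 mm); the cylinder at (-2.5, 4): section is a regular 12-gon, circumradius r=3.5 (perimeter = 2·12·3.500·sin(180°/12) = 21.74 mm); Merging all regions: the regions partially overlap (shared area 10.50 mm²), so the edge portions inside another operand are dropped and the merged outline is re-measured after clipping — boundary = 71.57 mm. Overall, the cross-section is a single solid region. Total boundary length (outer) = 71.57 mm.

71.57 mm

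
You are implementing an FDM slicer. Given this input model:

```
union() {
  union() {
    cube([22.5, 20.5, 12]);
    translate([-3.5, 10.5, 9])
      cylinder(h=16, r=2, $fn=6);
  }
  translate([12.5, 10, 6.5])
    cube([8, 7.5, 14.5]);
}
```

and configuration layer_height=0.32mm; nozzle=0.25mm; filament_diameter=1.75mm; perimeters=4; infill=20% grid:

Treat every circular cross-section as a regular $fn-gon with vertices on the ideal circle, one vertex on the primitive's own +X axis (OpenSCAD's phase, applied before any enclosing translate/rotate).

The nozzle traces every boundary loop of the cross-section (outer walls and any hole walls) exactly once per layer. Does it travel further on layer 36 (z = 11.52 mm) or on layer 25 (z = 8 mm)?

layer 36 (z = 11.52 mm)

Layer 36 (z = 11.52): the cube (footprint 22.5×20.5) is included at this height (perimeter 86.00 mm); the r=2 cylinder at (-3.5, 10.5) contributes a regular 6-gon of circumradius 2 (perimeter = 2·6·2.000·sin(180°/6) = 12.00 mm); Combining (union): the 2 present regions are separate (no shared area or edge), so areas and boundary lengths simply add and each stays a separate island — boundary = 98.00 mm; the 8×7.5 cube at (12.5, 10) contributes its full rectangle (perimeter 31.00 mm); Taking the union: the 8×7.5 cube at (12.5, 10) lies entirely inside the result so far, so the union is just the result so far — boundary = 98.00 mm. So its perimeter = 98.00 mm. Layer 25 (z = 8): the 22.5×20.5 cube contributes its full rectangle (perimeter 86.00 mm); the cylinder at (-3.5, 10.5) is absent (z outside [9, 25]); Merging all regions: only the 22.5×20.5 cube is present, so the union is just that shape — boundary = 86.00 mm; the 8×7.5 cube at (12.5, 10) contributes its full rectangle (perimeter 31.00 mm); Merging all regions: the 8×7.5 cube at (12.5, 10) lies entirely inside the result so far, so the union is just the result so far — boundary = 86.00 mm. So its perimeter = 86.00 mm. Layer 36 is larger (98.00 vs 86.00 mm).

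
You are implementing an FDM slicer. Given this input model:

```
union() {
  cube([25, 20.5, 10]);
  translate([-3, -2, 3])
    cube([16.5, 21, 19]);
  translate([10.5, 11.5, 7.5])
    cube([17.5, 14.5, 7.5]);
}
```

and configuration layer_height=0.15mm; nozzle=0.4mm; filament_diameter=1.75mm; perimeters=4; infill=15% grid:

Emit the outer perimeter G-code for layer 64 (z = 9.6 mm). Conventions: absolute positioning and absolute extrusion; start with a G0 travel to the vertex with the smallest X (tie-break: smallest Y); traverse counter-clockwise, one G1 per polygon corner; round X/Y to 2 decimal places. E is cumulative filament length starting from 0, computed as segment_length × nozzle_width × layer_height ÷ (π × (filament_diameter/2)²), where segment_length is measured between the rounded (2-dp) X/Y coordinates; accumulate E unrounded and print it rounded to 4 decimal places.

At z = 9.6 mm: the cube is present — its section is the full 25×20.5 rectangle; the 16.5×21 cube at (-3, -2) contributes its full rectangle; the cube at (10.5, 11.5) is present — its section is the full 17.5×14.5 rectangle; Combining (union): the regions partially overlap (shared area 387.00 mm²), so overlapping operands fuse into one piece — 1 connected region. The outline is a single polygon with 12 vertices. Extrusion per mm of travel: 0.4 × 0.15 / (π × 0.875²) = 0.024945. Accumulating E over each segment gives final E = 2.9435.

G0 X-3.00 Y-2.00 Z9.60
G1 X13.50 Y-2.00 E0.4116
G1 X13.50 Y0.00 E0.4615
G1 X25.00 Y0.00 E0.7484
G1 X25.00 Y11.50 E1.0352
G1 X28.00 Y11.50 E1.1101
G1 X28.00 Y26.00 E1.4718
G1 X10.50 Y26.00 E1.9083
G1 X10.50 Y20.50 E2.0455
G1 X0.00 Y20.50 E2.3074
G1 X0.00 Y19.00 E2.3448
G1 X-3.00 Y19.00 E2.4197
G1 X-3.00 Y-2.00 E2.9435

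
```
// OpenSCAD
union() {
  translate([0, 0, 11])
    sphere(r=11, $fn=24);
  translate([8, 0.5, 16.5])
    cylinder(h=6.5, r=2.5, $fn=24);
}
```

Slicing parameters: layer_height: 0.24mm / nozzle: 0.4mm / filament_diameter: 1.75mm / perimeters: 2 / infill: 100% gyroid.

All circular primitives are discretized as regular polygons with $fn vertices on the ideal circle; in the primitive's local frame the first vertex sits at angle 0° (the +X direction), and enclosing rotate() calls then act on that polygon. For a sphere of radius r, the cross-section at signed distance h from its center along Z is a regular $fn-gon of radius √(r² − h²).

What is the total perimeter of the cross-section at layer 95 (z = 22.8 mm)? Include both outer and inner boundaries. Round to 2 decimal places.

At z = 22.8 mm: the sphere is not intersected at this z (|z−center|=11.800 > r=11); the r=2.5 cylinder at (8, 0.5) gives a regular 24-gon of circumradius 2.5 (constant along its height) (perimeter = 2·24·2.500·sin(180°/24) = 15.66 mm); Merging all regions: only the r=2.5 cylinder at (8, 0.5) is present, so the union is just that shape — boundary = 15.66 mm. Overall, the cross-section is a single solid region. Total boundary length (outer) = 15.66 mm.

15.66 mm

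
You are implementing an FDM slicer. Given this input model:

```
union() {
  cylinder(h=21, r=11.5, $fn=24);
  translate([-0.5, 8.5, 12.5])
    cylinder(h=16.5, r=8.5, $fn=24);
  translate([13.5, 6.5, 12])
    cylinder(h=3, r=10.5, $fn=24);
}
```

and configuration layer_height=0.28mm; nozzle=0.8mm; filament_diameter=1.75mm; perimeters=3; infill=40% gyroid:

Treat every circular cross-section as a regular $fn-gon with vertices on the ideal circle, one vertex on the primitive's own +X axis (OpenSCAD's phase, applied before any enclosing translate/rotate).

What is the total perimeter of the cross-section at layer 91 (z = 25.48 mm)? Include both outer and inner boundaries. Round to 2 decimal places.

53.25 mm

At z = 25.48 mm: the cylinder is not intersected at this z (z outside [0, 21]); the cylinder at (-0.5, 8.5): section is a regular 24-gon, circumradius r=8.5 (perimeter = 2·24·8.500·sin(180°/24) = 53.25 mm); the cylinder at (13.5, 6.5) is not intersected at this z (z outside [12, 15]); Merging all regions: only the r=8.5 cylinder at (-0.5, 8.5) is present, so the union is just that shape — boundary = 53.25 mm. Overall, the cross-section is a single solid region. Total boundary length (outer) = 53.25 mm.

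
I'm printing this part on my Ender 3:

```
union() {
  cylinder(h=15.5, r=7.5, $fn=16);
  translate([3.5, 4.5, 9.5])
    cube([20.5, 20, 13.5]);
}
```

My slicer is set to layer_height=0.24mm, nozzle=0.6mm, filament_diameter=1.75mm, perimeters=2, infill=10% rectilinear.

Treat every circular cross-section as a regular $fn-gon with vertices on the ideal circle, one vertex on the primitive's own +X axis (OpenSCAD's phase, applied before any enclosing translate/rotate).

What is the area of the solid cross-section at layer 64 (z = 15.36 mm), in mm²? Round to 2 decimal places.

At z = 15.36 mm: the r=7.5 cylinder gives a regular 16-gon of circumradius 7.5 (constant along its height) (area = (16/2)·7.500²·sin(360°/16) = 172.21 mm²); the cube at (3.5, 4.5) is present — its section is the full 20.5×20 rectangle (area 410.00 mm²); Taking the union: the regions partially overlap — summed areas 582.21 mm² minus the doubly-counted overlap 2.75 mm² gives 579.46 mm² — area = 579.46 mm². Overall, the cross-section is a single solid region. Net area = 579.46 mm².

579.46 mm²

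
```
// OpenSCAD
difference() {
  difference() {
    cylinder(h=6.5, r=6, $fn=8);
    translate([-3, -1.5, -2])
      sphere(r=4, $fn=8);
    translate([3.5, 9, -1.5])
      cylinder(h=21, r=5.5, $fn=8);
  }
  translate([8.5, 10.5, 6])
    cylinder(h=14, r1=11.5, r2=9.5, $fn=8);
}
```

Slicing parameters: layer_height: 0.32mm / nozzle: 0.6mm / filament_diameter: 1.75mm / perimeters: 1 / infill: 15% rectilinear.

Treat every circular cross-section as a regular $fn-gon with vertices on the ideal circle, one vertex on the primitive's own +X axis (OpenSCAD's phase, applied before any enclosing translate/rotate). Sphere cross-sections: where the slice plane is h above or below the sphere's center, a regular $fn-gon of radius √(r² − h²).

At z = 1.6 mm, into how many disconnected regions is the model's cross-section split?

At z = 1.6 mm: the cylinder: section is a regular 8-gon, circumradius r=6; the r=4 sphere at (-3, -1.5) contributes a regular 8-gon of circumradius √(4²−3.6²) = 1.744; the cylinder at (3.5, 9): section is a regular 8-gon, circumradius r=5.5; After the difference (first − rest): starting from the r=6 cylinder, the r=4 sphere at (-3, -1.5) lies wholly inside it (removes its full 8.60 mm² and its 10.68 mm outline becomes a hole wall); the r=5.5 cylinder at (3.5, 9) partially overlaps it — only the 4.70 mm² overlap (of its 85.56 mm²) is removed, clipping the outline — 1 connected region with 1 hole; the cone at (8.5, 10.5) does not reach this height (z outside [6, 20]); After the difference (first − rest): none of the subtracted shapes is present at this height, so that combined region is unchanged — 1 connected region with 1 hole. The result has 1 disconnected region.

1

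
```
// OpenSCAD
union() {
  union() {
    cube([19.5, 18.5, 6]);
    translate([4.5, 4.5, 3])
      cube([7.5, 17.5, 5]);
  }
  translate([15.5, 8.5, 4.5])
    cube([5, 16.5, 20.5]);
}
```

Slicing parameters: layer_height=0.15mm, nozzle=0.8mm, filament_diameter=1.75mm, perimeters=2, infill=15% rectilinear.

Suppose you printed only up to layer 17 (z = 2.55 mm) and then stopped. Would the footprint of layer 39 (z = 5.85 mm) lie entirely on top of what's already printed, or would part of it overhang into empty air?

part overhangs

Compare the two slices. At z = 2.55: the 19.5×18.5 cube contributes its full rectangle (area 360.75 mm²); the cube at (4.5, 4.5) is absent (z outside [3, 8]); Combining (union): only the 19.5×18.5 cube is present, so the union is just that shape — area = 360.75 mm²; the cube at (15.5, 8.5) is absent (z outside [4.5, 25]); Combining (union): only the result so far is present, so the union is just that shape — area = 360.75 mm². At z = 5.85: the cube is present — its section is the full 19.5×18.5 rectangle (area 360.75 mm²); the cube at (4.5, 4.5) (footprint 7.5×17.5) is included at this height (area 131.25 mm²); Combining (union): the regions partially overlap — summed areas 492.00 mm² minus the doubly-counted overlap 105.00 mm² gives 387.00 mm² — area = 387.00 mm²; the cube at (15.5, 8.5) is present — its section is the full 5×16.5 rectangle (area 82.50 mm²); Taking the union: the regions partially overlap — summed areas 469.50 mm² minus the doubly-counted overlap 40.00 mm² gives 429.50 mm² — area = 429.50 mm². Checking containment: at z = 5.85 the cross-section extends beyond the z = 2.55 cross-section by about 68.75 mm².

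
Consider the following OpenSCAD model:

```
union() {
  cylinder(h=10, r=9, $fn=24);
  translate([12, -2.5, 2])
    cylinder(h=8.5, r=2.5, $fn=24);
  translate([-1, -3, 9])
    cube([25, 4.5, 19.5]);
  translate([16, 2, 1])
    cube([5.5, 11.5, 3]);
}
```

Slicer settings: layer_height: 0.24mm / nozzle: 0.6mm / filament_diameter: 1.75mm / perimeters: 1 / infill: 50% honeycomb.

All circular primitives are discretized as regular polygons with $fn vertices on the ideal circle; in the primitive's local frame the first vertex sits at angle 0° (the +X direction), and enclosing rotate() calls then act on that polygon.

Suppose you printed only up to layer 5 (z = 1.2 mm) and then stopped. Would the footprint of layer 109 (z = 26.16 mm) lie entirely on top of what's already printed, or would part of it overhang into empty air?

Compare the two slices. At z = 1.2: the r=9 cylinder contributes a regular 24-gon of circumradius 9 (area = (24/2)·9.000²·sin(360°/24) = 251.57 mm²); the cylinder at (12, -2.5) is not intersected at this z (z outside [2, 10.5]); the cube at (-1, -3) is not intersected at this z (z outside [9, 28.5]); the cube at (16, 2) is present — its section is the full 5.5×11.5 rectangle (area 63.25 mm²); Combining (union): the 2 present regions are separate (no shared area or edge), so areas and boundary lengths simply add and each stays a separate island — area = 314.82 mm². At z = 26.16: the cylinder does not reach this height (z outside [0, 10]); the cylinder at (12, -2.5) is absent (z outside [2, 10.5]); the 25×4.5 cube at (-1, -3) contributes its full rectangle (area 112.50 mm²); the cube at (16, 2) does not reach this height (z outside [1, 4]); Merging all regions: only the 25×4.5 cube at (-1, -3) is present, so the union is just that shape — area = 112.50 mm². Checking containment: at z = 26.16 the cross-section extends beyond the z = 1.2 cross-section by about 68.30 mm².

part overhangs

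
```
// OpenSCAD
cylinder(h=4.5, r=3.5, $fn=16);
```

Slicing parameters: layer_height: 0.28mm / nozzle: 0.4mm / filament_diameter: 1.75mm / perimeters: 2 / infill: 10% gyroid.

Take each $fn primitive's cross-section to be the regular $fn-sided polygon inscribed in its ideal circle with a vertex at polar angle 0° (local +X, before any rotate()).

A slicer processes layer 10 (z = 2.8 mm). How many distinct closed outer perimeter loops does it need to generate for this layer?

1

At z = 2.8 mm: the r=3.5 cylinder gives a regular 16-gon of circumradius 3.5 (constant along its height). The result has 1 disconnected region.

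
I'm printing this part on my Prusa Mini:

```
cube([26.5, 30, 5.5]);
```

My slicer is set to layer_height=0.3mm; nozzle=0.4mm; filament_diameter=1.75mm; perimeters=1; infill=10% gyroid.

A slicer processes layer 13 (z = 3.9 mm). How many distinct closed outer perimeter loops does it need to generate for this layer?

1

At z = 3.9 mm: the 26.5×30 cube contributes its full rectangle. The result has 1 disconnected region.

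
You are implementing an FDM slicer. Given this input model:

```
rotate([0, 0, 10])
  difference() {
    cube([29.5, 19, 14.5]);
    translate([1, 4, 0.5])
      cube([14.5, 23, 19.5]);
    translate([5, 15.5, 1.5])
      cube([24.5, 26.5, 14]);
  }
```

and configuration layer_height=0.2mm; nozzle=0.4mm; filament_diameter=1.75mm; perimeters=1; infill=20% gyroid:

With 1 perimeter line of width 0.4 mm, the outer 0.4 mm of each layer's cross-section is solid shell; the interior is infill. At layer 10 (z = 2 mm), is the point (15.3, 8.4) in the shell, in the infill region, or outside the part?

At z = 2 mm: the cube is present — its section is the full 29.5×19 rectangle; the cube at (1, 4) is present — its section is the full 14.5×23 rectangle; the cube at (5, 15.5) (footprint 24.5×26.5) is included at this height; Subtracting the remaining from the first: starting from the 29.5×19 cube, the 14.5×23 cube at (1, 4) partially overlaps it — only the 217.50 mm² overlap (of its 333.50 mm²) is removed, clipping the outline; the 24.5×26.5 cube at (5, 15.5) partially overlaps it — only the 49.00 mm² overlap (of its 649.25 mm²) is removed, clipping the outline — 1 connected region; (rotated 10° about Z; rotation is an isometry so areas/perimeters/island counts are preserved). Overall, the cross-section is a single solid region. Undo the 10° rotation: the query point maps to (16.526, 5.616) in the un-rotated model frame. The nearest boundary edge runs (15.50, 4.00)→(15.50, 15.50); distance from the point to it = 1.03 mm. The point is inside the cross-section and 1.03 mm from the nearest boundary — more than the 0.4 mm shell width (1 × 0.4), so it's in the infill interior.

infill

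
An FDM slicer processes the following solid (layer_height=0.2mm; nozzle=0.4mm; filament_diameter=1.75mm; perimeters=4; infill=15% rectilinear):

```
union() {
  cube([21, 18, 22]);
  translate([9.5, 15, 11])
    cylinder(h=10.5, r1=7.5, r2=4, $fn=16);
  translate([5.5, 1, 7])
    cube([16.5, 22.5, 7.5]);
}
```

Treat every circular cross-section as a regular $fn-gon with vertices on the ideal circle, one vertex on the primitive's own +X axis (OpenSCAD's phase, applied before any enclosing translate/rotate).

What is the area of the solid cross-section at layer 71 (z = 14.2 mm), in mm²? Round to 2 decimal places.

487.50 mm²

At z = 14.2 mm: the cube is present — its section is the full 21×18 rectangle (area 378.00 mm²); the cone at (9.5, 15) contributes a regular 16-gon of circumradius 6.433 (interpolated between r1=7.5 and r2=4 at t=0.305) (area = (16/2)·6.433²·sin(360°/16) = 126.71 mm²); the cube at (5.5, 1) (footprint 16.5×22.5) is included at this height (area 371.25 mm²); Combining (union): the regions partially overlap — summed areas 875.96 mm² minus the doubly-counted overlap 388.45 mm² gives 487.50 mm² — area = 487.50 mm². Overall, the cross-section is a single solid region. Net area = 487.50 mm².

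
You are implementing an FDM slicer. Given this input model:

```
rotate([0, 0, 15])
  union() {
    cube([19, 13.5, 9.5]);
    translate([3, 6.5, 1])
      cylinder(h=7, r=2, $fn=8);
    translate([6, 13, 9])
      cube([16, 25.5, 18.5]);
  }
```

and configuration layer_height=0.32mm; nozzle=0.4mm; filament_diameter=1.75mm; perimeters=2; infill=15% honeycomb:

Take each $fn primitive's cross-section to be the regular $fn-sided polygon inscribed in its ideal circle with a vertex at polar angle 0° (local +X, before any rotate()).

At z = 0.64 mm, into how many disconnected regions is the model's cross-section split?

At z = 0.64 mm: the 19×13.5 cube contributes its full rectangle; the cylinder at (3, 6.5) is not intersected at this z (z outside [1, 8]); the cube at (6, 13) does not reach this height (z outside [9, 27.5]); Combining (union): only the 19×13.5 cube is present, so the union is just that shape — 1 connected region; (rotated 15° about Z; rotation is an isometry so areas/perimeters/island counts are preserved). The result has 1 disconnected region.

1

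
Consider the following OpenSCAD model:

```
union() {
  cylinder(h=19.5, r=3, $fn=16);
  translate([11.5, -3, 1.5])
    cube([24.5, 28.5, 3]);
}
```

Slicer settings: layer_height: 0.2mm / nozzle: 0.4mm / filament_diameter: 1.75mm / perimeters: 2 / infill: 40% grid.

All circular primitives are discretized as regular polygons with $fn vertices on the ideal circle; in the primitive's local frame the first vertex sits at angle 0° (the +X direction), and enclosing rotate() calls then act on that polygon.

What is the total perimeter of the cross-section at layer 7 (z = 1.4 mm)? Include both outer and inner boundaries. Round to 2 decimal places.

18.73 mm

At z = 1.4 mm: the cylinder: section is a regular 16-gon, circumradius r=3 (perimeter = 2·16·3.000·sin(180°/16) = 18.73 mm); the cube at (11.5, -3) is not intersected at this z (z outside [1.5, 4.5]); Taking the union: only the r=3 cylinder is present, so the union is just that shape — boundary = 18.73 mm. Overall, the cross-section is a single solid region. Total boundary length (outer) = 18.73 mm.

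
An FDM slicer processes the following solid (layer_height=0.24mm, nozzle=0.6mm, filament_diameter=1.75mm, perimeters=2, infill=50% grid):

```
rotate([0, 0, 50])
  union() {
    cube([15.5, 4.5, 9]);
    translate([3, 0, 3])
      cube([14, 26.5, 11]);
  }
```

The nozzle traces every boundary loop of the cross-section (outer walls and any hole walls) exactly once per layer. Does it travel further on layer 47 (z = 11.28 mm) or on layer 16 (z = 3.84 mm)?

layer 16 (z = 3.84 mm)

Layer 47 (z = 11.28): the cube is absent (z outside [0, 9]); the 14×26.5 cube at (3, 0) contributes its full rectangle (perimeter 81.00 mm); Combining (union): only the 14×26.5 cube at (3, 0) is present, so the union is just that shape — boundary = 81.00 mm; (whole slice rotated 50° about Z — lengths, areas and connectivity unchanged). So its perimeter = 81.00 mm. Layer 16 (z = 3.84): the 15.5×4.5 cube contributes its full rectangle (perimeter 40.00 mm); the 14×26.5 cube at (3, 0) contributes its full rectangle (perimeter 81.00 mm); Combining (union): the regions partially overlap (shared area 56.25 mm²), so the edge portions inside another operand are dropped and the merged outline is re-measured after clipping — boundary = 87.00 mm; (whole slice rotated 50° about Z — lengths, areas and connectivity unchanged). So its perimeter = 87.00 mm. Layer 16 is larger (87.00 vs 81.00 mm).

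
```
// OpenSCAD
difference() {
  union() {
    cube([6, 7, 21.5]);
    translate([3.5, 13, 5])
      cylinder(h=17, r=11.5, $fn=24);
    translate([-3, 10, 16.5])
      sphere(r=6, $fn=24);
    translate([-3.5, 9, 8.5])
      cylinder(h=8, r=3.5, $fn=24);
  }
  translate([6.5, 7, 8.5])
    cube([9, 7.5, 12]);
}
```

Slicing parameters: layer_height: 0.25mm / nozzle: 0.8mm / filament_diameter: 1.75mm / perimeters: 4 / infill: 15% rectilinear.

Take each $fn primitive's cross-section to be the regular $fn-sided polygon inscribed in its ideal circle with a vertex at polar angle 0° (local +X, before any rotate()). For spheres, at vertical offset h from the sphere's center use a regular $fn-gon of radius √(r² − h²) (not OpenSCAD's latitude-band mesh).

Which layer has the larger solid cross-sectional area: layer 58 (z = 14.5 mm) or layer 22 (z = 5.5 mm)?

layer 22 (z = 5.5 mm)

Layer 58 (z = 14.5): the cube (footprint 6×7) is included at this height (area 42.00 mm²); the cylinder at (3.5, 13): section is a regular 24-gon, circumradius r=11.5 (area = (24/2)·11.500²·sin(360°/24) = 410.75 mm²); the r=6 sphere at (-3, 10) slices to a regular 24-gon of circumradius 5.657 (√(r²−h²) with h=2 from center) (area = (24/2)·5.657²·sin(360°/24) = 99.39 mm²); the cylinder at (-3.5, 9): section is a regular 24-gon, circumradius r=3.5 (area = (24/2)·3.500²·sin(360°/24) = 38.05 mm²); Merging all regions: the regions partially overlap — summed areas 590.18 mm² minus the doubly-counted overlap 160.41 mm² gives 429.77 mm² — area = 429.77 mm²; the cube at (6.5, 7) (footprint 9×7.5) is included at this height (area 67.50 mm²); Subtracting the remaining from the first: starting from that combined region (429.77 mm²), the 9×7.5 cube at (6.5, 7) partially overlaps it — only the 59.93 mm² overlap (of its 67.50 mm²) is removed, clipping the outline — area = 369.84 mm². So its area = 369.84 mm². Layer 22 (z = 5.5): the 6×7 cube contributes its full rectangle (area 42.00 mm²); the r=11.5 cylinder at (3.5, 13) contributes a regular 24-gon of circumradius 11.5 (area = (24/2)·11.500²·sin(360°/24) = 410.75 mm²); the sphere at (-3, 10) does not reach this height (|z−center|=11.000 > r=6); the cylinder at (-3.5, 9) is not intersected at this z (z outside [8.5, 16.5]); Combining (union): the regions partially overlap — summed areas 452.75 mm² minus the doubly-counted overlap 31.74 mm² gives 421.00 mm² — area = 421.00 mm²; the cube at (6.5, 7) is absent (z outside [8.5, 20.5]); Taking the first minus the rest: none of the subtracted shapes is present at this height, so the result so far is unchanged — area = 421.00 mm². So its area = 421.00 mm². Layer 22 is larger (421.00 vs 369.84 mm²).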